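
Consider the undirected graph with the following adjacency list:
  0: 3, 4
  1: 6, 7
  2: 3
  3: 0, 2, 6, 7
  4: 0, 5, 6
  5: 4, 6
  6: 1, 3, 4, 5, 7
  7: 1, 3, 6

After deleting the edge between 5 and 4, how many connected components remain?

5 and 4 are still connected via 5-6-4, so the component count stays at 1.

1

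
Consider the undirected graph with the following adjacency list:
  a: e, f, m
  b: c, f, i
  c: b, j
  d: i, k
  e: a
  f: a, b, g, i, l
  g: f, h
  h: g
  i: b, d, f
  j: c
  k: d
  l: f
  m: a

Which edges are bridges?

The edges on the cycle b-f-i-b are not bridges since each lies on that cycle.
But removing e-a disconnects e from a; removing f-a disconnects f from a; removing h-g disconnects h from g; removing f-l disconnects f from l — these are bridges.
In total 10 edges are bridges.

a-e, a-f, a-m, b-c, c-j, d-i, d-k, f-g, f-l, g-h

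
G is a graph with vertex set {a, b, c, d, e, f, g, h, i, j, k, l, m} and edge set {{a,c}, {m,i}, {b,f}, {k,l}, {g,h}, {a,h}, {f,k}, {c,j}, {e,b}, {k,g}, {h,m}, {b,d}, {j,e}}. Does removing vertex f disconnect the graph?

Deleting f leaves 1 component (was 1) (its neighbors b, k remain connected to each other), so f is not a cut vertex.

No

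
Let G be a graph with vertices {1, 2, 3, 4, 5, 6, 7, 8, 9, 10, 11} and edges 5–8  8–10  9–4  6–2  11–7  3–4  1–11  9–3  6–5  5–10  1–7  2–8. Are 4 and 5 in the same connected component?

No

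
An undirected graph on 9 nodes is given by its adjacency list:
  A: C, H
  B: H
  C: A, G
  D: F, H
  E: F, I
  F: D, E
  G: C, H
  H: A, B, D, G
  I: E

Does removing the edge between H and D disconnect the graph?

Yes

Removing H-D leaves no path between H and D: the component count goes from 1 to 2. So it is a bridge.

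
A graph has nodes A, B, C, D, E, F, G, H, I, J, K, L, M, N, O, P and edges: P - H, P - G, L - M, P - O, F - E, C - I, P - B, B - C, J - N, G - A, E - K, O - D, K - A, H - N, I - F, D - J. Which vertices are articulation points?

Removing P increases the component count from 2 to 3, so P is a cut vertex.
By contrast removing G leaves 2 components; it is not a cut vertex. No other vertex is a cut vertex either.

P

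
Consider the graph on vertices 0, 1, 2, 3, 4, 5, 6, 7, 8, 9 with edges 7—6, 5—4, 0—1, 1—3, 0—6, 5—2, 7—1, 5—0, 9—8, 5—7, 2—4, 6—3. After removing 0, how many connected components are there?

2

With 0 gone, the remaining components are: {8, 9}; {1, 2, 3, 4, 5, 6, 7}.
That is 2 components.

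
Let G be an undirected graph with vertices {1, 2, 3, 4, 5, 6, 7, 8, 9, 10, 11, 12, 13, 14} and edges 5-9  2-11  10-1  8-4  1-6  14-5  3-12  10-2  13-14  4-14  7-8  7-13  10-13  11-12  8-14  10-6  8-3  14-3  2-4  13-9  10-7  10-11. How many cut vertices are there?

Removing 10 increases the component count from 1 to 2, so 10 is a cut vertex.
By contrast removing 12 leaves 1 component; it is not a cut vertex. No other vertex is a cut vertex either.

1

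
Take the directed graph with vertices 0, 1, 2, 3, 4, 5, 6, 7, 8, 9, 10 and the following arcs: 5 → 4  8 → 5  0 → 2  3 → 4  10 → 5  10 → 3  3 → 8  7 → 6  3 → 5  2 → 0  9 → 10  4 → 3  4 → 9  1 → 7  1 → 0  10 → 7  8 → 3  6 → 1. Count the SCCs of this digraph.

3

{3, 4, 5, 8, 9, 10} are all mutually reachable — one SCC of size 6.
{1, 6, 7} are all mutually reachable — one SCC of size 3.
{0, 2} are all mutually reachable — one SCC of size 2.
That gives 3 strongly connected components.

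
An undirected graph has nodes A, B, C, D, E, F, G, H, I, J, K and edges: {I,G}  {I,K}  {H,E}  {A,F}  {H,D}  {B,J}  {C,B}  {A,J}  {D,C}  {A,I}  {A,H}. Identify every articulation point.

A, H, I

Removing A increases the component count from 1 to 3, so A is a cut vertex.
Removing H increases the component count from 1 to 2, so H is a cut vertex.
Removing I increases the component count from 1 to 3, so I is a cut vertex.
By contrast removing D leaves 1 component; it is not a cut vertex. No other vertex is a cut vertex either.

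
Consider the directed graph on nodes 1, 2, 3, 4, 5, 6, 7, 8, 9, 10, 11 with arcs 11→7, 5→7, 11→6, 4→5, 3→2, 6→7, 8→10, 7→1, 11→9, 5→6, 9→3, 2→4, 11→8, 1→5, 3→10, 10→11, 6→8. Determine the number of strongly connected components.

{1, 2, 3, 4, 5, 6, 7, 8, 9, 10, 11} are all mutually reachable — one SCC of size 11.
That gives 1 strongly connected component.

1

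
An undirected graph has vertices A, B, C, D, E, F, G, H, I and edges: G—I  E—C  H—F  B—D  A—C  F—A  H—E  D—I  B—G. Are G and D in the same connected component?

Yes

From G we can reach B, D, G, I, which includes D.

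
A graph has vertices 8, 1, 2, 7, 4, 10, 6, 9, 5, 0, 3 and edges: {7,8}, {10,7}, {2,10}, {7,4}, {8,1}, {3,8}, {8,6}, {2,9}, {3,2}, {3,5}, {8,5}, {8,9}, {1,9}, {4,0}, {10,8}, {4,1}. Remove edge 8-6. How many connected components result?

2

Before removal there is 1 component.
8-6 is a bridge — removing it separates 8's side from 6's side.
After removal: 2 components.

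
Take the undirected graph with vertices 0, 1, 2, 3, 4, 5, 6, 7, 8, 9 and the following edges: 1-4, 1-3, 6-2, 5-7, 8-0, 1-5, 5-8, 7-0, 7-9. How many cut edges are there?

5

The edges on the cycle 5-7-0-8-5 are not bridges since each lies on that cycle.
But removing 4-1 disconnects 4 from 1; removing 5-1 disconnects 5 from 1; removing 6-2 disconnects 6 from 2; removing 7-9 disconnects 7 from 9 — these are bridges.
In total 5 edges are bridges.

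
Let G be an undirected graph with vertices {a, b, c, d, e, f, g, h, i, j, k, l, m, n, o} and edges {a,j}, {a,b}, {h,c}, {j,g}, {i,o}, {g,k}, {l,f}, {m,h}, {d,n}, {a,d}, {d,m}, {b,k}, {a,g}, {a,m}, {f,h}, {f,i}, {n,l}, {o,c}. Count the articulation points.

Removing a increases the component count from 2 to 3, so a is a cut vertex.
By contrast removing f leaves 2 components; it is not a cut vertex. No other vertex is a cut vertex either.

1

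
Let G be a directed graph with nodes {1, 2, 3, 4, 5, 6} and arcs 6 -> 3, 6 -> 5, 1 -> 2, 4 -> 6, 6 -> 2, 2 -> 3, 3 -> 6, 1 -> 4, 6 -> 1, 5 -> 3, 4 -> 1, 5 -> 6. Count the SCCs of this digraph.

1

{1, 2, 3, 4, 5, 6} are all mutually reachable — one SCC of size 6.
That gives 1 strongly connected component.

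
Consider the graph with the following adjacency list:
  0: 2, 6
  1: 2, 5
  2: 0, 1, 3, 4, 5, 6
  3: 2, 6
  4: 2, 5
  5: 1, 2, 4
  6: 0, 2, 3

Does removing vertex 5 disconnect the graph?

No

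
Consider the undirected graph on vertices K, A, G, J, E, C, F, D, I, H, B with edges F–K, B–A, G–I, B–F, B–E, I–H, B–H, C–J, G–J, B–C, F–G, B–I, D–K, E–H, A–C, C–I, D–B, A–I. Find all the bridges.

none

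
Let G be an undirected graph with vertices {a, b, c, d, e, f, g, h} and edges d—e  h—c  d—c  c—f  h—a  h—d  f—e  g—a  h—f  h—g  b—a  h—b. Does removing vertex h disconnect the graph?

Deleting h raises the number of components from 1 to 2, so h is a cut vertex.

Yes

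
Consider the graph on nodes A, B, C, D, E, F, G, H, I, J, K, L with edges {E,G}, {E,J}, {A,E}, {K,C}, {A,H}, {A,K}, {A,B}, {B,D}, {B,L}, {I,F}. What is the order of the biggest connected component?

Starting from F we can reach F, I. That is one component of size 2.
Starting from A we can reach A, B, C, D, E, G, H, J, K, L. That is one component of size 10.
The largest has 10 vertices.

10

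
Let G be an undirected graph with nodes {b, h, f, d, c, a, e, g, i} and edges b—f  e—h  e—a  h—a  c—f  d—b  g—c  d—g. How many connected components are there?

i is isolated — a component by itself.
Starting from a we can reach a, e, h. That is one component of size 3.
Starting from b we can reach b, c, d, f, g. That is one component of size 5.
Total: 3 components.

3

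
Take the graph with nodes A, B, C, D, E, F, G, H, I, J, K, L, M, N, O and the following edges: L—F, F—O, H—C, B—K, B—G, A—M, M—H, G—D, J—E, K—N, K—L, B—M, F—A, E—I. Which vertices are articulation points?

B, E, F, G, H, K, M

Removing B increases the component count from 2 to 3, so B is a cut vertex.
Removing E increases the component count from 2 to 3, so E is a cut vertex.
Removing F increases the component count from 2 to 3, so F is a cut vertex.
Likewise G, H, K, M are cut vertices.
By contrast removing J leaves 2 components; it is not a cut vertex. No other vertex is a cut vertex either.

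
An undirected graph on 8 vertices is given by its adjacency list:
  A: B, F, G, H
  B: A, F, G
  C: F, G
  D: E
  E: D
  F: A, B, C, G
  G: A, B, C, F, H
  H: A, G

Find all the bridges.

D-E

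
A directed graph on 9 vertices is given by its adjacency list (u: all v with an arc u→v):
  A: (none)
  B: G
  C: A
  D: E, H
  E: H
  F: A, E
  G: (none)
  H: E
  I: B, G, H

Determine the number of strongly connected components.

8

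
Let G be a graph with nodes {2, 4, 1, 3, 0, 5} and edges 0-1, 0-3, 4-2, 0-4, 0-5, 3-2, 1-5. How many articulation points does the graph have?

1

Removing 0 increases the component count from 1 to 2, so 0 is a cut vertex.
By contrast removing 2 leaves 1 component; it is not a cut vertex. No other vertex is a cut vertex either.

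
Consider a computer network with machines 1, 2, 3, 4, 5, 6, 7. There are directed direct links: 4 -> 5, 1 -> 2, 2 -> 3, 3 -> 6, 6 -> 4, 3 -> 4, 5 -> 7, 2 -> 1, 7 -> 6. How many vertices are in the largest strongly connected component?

4

{4, 5, 6, 7} are all mutually reachable — one SCC of size 4.
{1, 2} are all mutually reachable — one SCC of size 2.
{3} is an SCC by itself.
The largest has 4 vertices.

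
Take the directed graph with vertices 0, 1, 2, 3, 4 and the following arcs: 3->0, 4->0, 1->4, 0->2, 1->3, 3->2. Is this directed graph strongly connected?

No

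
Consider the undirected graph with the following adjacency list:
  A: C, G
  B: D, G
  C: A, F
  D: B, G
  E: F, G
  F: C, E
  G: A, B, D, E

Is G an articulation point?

Yes

Deleting G raises the number of components from 1 to 2, so G is a cut vertex.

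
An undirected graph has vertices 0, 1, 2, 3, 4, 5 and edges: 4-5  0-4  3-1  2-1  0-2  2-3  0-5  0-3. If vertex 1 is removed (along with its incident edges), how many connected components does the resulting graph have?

With 1 gone, the remaining components are: {0, 2, 3, 4, 5}.
That is 1 component.

1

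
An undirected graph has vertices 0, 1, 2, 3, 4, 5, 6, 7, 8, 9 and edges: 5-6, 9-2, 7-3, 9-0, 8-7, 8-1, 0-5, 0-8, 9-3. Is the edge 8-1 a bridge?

Yes

Removing 8-1 leaves no path between 8 and 1: the component count goes from 2 to 3. So it is a bridge.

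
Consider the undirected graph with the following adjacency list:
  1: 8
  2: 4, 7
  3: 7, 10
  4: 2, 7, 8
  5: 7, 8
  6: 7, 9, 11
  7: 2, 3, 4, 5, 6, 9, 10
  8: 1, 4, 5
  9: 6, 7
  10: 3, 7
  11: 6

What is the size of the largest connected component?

Starting from 1 we can reach 1, 2, 3, 4, 5, 6, 7, 8, 9, 10, 11. That is one component of size 11.
The largest has 11 vertices.

11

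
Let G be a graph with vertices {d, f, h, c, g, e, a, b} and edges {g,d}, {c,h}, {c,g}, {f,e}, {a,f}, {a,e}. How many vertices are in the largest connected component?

b is isolated — a component by itself.
Starting from a we can reach a, e, f. That is one component of size 3.
Starting from c we can reach c, d, g, h. That is one component of size 4.
The largest has 4 vertices.

4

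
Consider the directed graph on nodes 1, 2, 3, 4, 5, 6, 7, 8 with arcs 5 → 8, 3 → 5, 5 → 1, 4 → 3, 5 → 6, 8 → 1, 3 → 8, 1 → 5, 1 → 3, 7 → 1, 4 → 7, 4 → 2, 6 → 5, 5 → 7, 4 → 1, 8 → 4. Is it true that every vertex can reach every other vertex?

No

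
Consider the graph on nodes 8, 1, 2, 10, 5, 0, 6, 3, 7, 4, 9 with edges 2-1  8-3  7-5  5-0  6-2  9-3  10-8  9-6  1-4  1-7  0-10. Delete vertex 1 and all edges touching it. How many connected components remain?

2

With 1 gone, the remaining components are: {4}; {0, 2, 3, 5, 6, 7, 8, 9, 10}.
That is 2 components.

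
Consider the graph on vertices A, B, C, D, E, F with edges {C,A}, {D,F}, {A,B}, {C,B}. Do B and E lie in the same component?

No

The component containing B is {A, B, C}, and E is not in it.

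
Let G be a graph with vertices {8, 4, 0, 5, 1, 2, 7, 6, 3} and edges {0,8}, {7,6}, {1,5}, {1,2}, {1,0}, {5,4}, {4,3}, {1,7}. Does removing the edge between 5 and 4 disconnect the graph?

Yes

Removing 5–4 leaves no path between 5 and 4: the component count goes from 1 to 2. So it is a bridge.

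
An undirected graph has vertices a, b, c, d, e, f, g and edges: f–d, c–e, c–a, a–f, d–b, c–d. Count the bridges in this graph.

2

The edges on the cycle c-a-f-d-c are not bridges since each lies on that cycle.
But removing d–b disconnects d from b; removing c–e disconnects c from e — these are bridges.
That makes 2 bridges.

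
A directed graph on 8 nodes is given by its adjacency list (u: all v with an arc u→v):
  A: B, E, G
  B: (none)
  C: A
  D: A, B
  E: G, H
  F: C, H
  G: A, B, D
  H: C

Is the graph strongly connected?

There is no directed path from A to F, so the graph is not strongly connected.

No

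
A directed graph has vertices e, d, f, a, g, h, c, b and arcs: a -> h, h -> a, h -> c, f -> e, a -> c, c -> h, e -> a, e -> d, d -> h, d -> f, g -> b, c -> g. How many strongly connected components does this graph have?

4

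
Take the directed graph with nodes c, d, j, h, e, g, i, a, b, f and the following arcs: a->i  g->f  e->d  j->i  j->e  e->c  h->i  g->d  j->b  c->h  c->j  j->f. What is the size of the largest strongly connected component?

{c, e, j} are all mutually reachable — one SCC of size 3.
{h} is an SCC by itself.
{a} is an SCC by itself.
{f} is an SCC by itself.
{g} is an SCC by itself.
(and 3 more singleton SCCs)
The largest has 3 vertices.

3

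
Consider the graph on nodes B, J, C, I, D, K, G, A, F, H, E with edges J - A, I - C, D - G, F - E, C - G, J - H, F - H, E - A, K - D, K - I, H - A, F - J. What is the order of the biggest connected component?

5

B is isolated — a component by itself.
Starting from A we can reach A, E, F, H, J. That is one component of size 5.
Starting from C we can reach C, D, G, I, K. That is one component of size 5.
The largest has 5 vertices.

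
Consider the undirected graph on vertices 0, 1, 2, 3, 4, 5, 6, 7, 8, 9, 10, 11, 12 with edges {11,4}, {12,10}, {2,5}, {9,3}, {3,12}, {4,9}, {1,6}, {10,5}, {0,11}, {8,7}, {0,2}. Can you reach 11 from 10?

From 10 we can reach 0, 2, 3, 4, 5, 9, 10, 11, 12, which includes 11.

Yes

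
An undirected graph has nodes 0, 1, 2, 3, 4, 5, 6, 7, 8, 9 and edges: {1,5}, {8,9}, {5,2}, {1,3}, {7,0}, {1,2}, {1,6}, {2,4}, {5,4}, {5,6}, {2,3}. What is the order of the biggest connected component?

Starting from 0 we can reach 0, 7. That is one component of size 2.
Starting from 8 we can reach 8, 9. That is one component of size 2.
Starting from 1 we can reach 1, 2, 3, 4, 5, 6. That is one component of size 6.
The largest has 6 vertices.

6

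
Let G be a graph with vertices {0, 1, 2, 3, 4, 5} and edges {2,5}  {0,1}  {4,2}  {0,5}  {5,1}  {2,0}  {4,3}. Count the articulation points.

2

Removing 2 increases the component count from 1 to 2, so 2 is a cut vertex.
Removing 4 increases the component count from 1 to 2, so 4 is a cut vertex.
By contrast removing 1 leaves 1 component; it is not a cut vertex. No other vertex is a cut vertex either.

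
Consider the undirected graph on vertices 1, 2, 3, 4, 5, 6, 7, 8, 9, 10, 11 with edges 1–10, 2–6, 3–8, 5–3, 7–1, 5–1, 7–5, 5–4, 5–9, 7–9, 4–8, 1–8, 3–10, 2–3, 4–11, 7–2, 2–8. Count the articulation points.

Removing 2 increases the component count from 1 to 2, so 2 is a cut vertex.
Removing 4 increases the component count from 1 to 2, so 4 is a cut vertex.
By contrast removing 6 leaves 1 component; it is not a cut vertex. No other vertex is a cut vertex either.

2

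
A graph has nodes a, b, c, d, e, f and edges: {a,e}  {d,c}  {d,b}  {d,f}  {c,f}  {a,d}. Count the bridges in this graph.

The edges on the cycle d-c-f-d are not bridges since each lies on that cycle.
But removing a-e disconnects a from e; removing b-d disconnects b from d; removing a-d disconnects a from d — these are bridges.
That makes 3 bridges.

3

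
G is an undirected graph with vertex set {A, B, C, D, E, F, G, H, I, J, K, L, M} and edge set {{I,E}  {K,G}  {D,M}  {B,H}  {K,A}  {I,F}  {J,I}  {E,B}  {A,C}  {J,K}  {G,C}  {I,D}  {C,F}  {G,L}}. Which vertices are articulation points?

B, D, E, G, I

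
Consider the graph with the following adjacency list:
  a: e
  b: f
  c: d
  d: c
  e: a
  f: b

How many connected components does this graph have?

3

Starting from a we can reach a, e. That is one component of size 2.
Starting from c we can reach c, d. That is one component of size 2.
Starting from b we can reach b, f. That is one component of size 2.
Total: 3 components.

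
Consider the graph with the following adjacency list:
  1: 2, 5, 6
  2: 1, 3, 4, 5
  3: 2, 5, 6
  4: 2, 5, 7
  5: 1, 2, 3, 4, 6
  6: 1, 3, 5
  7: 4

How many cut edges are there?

The edges on the cycle 5-1-6-5 are not bridges since each lies on that cycle.
But removing 4-7 disconnects 4 from 7 — this is a bridge.

1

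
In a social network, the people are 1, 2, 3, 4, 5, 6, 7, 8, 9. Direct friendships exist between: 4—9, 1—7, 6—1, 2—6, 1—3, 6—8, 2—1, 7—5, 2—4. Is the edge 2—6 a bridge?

After removing 2—6, the path 2-1-6 still connects them, so the edge is not a bridge.

No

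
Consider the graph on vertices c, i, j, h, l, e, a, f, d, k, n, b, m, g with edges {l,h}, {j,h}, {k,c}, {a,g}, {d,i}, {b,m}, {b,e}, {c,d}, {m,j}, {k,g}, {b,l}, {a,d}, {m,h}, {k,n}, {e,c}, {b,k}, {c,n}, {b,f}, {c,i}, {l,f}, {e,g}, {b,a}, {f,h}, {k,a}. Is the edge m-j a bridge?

After removing m-j, the path m-h-j still connects them, so the edge is not a bridge.

No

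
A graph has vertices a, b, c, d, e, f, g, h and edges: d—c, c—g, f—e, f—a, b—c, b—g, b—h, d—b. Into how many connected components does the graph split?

2

Starting from a we can reach a, e, f. That is one component of size 3.
Starting from b we can reach b, c, d, g, h. That is one component of size 5.
Total: 2 components.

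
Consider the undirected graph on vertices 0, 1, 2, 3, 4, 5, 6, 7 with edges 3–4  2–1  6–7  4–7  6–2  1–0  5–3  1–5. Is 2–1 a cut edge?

No

After removing 2–1, the path 2-6-7-4-3-5-1 still connects them, so the edge is not a bridge.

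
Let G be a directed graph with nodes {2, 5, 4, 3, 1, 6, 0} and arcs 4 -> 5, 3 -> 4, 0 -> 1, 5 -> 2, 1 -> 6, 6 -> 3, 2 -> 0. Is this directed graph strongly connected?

Yes

From 6 we can reach every vertex (0, 1, 2, 3, 4, 5, 6), and every vertex can reach 6 (0, 1, 2, 3, 4, 5, 6). So the whole graph is one strongly connected component.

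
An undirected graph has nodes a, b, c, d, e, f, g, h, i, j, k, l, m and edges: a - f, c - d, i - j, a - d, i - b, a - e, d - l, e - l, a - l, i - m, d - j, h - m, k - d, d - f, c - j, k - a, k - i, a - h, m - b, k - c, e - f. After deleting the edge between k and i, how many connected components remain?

2

k and i are still connected via k-c-j-i, so the component count stays at 2.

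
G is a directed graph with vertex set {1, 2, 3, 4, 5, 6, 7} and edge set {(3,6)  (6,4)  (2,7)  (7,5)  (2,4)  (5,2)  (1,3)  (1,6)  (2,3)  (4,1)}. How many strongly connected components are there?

{1, 3, 4, 6} are all mutually reachable — one SCC of size 4.
{2, 5, 7} are all mutually reachable — one SCC of size 3.
That gives 2 strongly connected components.

2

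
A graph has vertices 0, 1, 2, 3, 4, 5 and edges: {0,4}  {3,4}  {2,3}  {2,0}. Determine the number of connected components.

3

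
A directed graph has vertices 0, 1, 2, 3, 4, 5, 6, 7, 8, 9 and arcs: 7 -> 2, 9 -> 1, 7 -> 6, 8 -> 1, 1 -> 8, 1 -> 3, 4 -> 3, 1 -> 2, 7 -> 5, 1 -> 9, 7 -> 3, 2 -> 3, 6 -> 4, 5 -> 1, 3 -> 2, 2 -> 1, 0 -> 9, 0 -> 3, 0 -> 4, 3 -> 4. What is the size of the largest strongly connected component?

6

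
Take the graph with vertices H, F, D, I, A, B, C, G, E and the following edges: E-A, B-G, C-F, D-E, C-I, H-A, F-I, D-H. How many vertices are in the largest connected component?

Starting from B we can reach B, G. That is one component of size 2.
Starting from C we can reach C, F, I. That is one component of size 3.
Starting from A we can reach A, D, E, H. That is one component of size 4.
The largest has 4 vertices.

4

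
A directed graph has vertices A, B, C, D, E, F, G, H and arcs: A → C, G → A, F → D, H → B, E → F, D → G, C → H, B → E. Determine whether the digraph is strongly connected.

From H we can reach every vertex (A, B, C, D, E, F, G, H), and every vertex can reach H (A, B, C, D, E, F, G, H). So the whole graph is one strongly connected component.

Yes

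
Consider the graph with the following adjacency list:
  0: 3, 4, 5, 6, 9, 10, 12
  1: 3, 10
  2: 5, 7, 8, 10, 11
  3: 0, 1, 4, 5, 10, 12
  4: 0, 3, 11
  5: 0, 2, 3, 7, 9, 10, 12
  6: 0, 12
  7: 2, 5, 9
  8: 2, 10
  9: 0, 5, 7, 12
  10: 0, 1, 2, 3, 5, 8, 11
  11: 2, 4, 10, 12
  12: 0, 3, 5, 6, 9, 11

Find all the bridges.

The edges on the cycle 0-3-10-8-2-7-9-0 are not bridges since each lies on that cycle.
Every edge lies on some cycle, so there are no bridges.

none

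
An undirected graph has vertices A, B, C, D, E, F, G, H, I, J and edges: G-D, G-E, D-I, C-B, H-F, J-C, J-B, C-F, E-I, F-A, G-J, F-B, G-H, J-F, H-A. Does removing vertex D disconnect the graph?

No

Deleting D leaves 1 component (was 1) (its neighbors G, I remain connected to each other), so D is not a cut vertex.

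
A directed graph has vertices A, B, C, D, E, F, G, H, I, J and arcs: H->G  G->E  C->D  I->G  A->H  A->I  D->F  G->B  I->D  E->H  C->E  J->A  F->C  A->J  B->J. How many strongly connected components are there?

1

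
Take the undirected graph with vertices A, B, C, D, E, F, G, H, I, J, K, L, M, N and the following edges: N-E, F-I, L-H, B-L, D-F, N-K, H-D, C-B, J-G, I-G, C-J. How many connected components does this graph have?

4

A is isolated — a component by itself.
M is isolated — a component by itself.
Starting from E we can reach E, K, N. That is one component of size 3.
Starting from B we can reach B, C, D, F, G, H, I, J, L. That is one component of size 9.
Total: 4 components.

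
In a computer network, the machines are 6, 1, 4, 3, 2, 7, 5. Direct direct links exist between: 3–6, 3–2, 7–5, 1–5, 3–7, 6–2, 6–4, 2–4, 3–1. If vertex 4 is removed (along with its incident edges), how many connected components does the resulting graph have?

1

With 4 gone, the remaining components are: {1, 2, 3, 5, 6, 7}.
That is 1 component.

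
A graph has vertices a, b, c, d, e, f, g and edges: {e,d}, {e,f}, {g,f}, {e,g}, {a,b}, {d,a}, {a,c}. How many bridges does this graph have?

The edges on the cycle e-g-f-e are not bridges since each lies on that cycle.
But removing d—a disconnects d from a; removing a—b disconnects a from b; removing a—c disconnects a from c; removing e—d disconnects e from d — these are bridges.
That makes 4 bridges.

4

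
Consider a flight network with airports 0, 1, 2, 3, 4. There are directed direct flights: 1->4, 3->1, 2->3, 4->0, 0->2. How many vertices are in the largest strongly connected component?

{0, 1, 2, 3, 4} are all mutually reachable — one SCC of size 5.
The largest has 5 vertices.

5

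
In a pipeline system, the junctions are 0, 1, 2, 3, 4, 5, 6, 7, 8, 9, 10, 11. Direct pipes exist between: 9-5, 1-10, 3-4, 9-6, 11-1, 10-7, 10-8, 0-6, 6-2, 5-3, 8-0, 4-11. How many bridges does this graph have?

2

The edges on the cycle 9-5-3-4-11-1-10-8-0-6-9 are not bridges since each lies on that cycle.
But removing 6-2 disconnects 6 from 2; removing 7-10 disconnects 7 from 10 — these are bridges.
That makes 2 bridges.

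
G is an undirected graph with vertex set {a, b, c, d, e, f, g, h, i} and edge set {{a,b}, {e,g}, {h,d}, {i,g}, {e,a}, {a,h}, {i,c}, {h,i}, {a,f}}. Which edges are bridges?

a-b, a-f, c-i, d-h

The edges on the cycle e-a-h-i-g-e are not bridges since each lies on that cycle.
But removing d-h disconnects d from h; removing i-c disconnects i from c; removing a-f disconnects a from f; removing a-b disconnects a from b — these are bridges.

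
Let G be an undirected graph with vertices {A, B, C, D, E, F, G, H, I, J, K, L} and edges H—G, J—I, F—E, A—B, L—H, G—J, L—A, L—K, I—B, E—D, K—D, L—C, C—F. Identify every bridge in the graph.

The edges on the cycle L-H-G-J-I-B-A-L are not bridges since each lies on that cycle.
Every edge lies on some cycle, so there are no bridges.

none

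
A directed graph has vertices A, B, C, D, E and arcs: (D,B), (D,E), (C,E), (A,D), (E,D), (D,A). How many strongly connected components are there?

{A, D, E} are all mutually reachable — one SCC of size 3.
{B} is an SCC by itself.
{C} is an SCC by itself.
That gives 3 strongly connected components.

3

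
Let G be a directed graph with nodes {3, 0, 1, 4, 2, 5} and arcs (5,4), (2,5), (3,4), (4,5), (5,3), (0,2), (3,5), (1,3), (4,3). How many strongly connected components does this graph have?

4

{3, 4, 5} are all mutually reachable — one SCC of size 3.
{2} is an SCC by itself.
{0} is an SCC by itself.
{1} is an SCC by itself.
That gives 4 strongly connected components.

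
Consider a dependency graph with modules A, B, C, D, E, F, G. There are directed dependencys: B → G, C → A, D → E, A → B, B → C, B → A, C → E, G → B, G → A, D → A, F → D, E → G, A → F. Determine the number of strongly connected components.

{A, B, C, D, E, F, G} are all mutually reachable — one SCC of size 7.
That gives 1 strongly connected component.

1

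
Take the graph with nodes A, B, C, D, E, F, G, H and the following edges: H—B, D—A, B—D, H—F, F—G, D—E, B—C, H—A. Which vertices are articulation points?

Removing B increases the component count from 1 to 2, so B is a cut vertex.
Removing D increases the component count from 1 to 2, so D is a cut vertex.
Removing F increases the component count from 1 to 2, so F is a cut vertex.
Likewise H is a cut vertex.
By contrast removing E leaves 1 component; it is not a cut vertex. No other vertex is a cut vertex either.

B, D, F, H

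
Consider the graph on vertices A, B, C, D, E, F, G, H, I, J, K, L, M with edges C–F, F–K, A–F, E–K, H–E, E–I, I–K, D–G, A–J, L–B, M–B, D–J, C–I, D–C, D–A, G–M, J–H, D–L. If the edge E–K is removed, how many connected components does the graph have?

E and K are still connected via E-I-K, so the component count stays at 1.

1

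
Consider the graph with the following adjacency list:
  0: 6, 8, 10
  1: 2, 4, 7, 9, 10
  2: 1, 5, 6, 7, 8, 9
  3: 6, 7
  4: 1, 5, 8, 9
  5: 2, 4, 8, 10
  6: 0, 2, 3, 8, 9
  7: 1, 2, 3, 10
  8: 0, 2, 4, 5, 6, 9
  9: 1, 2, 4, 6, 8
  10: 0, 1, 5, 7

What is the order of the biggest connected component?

Starting from 0 we can reach 0, 1, 2, 3, 4, 5, 6, 7, 8, 9, 10. That is one component of size 11.
The largest has 11 vertices.

11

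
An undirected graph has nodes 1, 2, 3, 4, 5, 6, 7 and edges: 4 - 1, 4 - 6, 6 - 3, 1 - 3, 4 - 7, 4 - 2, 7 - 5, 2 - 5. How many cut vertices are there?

Removing 4 increases the component count from 1 to 2, so 4 is a cut vertex.
By contrast removing 3 leaves 1 component; it is not a cut vertex. No other vertex is a cut vertex either.

1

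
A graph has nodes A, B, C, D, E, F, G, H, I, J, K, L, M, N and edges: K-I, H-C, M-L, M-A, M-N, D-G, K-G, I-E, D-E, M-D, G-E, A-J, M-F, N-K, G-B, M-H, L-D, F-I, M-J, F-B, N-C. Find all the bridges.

none

The edges on the cycle M-A-J-M are not bridges since each lies on that cycle.
Every edge lies on some cycle, so there are no bridges.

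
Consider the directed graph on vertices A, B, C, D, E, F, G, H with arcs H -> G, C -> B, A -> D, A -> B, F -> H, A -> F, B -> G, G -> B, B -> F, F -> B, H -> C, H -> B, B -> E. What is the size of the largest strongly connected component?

5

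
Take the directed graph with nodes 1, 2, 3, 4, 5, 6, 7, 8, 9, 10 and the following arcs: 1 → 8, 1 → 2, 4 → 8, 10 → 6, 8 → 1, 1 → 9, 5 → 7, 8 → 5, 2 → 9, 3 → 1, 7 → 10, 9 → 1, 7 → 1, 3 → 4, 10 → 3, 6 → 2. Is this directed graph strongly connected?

Yes

From 10 we can reach every vertex (1, 2, 3, 4, 5, 6, 7, 8, 9, 10), and every vertex can reach 10 (1, 2, 3, 4, 5, 6, 7, 8, 9, 10). So the whole graph is one strongly connected component.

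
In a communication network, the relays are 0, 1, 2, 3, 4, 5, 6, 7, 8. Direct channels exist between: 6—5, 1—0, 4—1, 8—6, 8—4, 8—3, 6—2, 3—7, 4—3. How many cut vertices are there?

5

Removing 1 increases the component count from 1 to 2, so 1 is a cut vertex.
Removing 3 increases the component count from 1 to 2, so 3 is a cut vertex.
Removing 4 increases the component count from 1 to 2, so 4 is a cut vertex.
Likewise 6, 8 are cut vertices.
By contrast removing 0 leaves 1 component; it is not a cut vertex. No other vertex is a cut vertex either.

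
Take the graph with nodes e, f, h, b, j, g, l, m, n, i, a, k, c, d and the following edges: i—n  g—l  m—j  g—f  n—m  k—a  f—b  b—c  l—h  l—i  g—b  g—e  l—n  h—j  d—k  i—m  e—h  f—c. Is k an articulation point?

Yes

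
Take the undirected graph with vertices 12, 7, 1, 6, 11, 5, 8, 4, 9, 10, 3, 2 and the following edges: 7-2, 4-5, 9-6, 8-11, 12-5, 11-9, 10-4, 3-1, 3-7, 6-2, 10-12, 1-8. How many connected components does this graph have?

Starting from 4 we can reach 4, 5, 10, 12. That is one component of size 4.
Starting from 1 we can reach 1, 2, 3, 6, 7, 8, 9, 11. That is one component of size 8.
Total: 2 components.

2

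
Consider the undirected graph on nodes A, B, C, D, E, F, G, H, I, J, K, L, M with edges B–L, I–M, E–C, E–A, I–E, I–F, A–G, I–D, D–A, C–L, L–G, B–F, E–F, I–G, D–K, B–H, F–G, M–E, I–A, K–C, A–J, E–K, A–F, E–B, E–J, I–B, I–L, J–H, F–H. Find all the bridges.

none

The edges on the cycle I-M-E-I are not bridges since each lies on that cycle.
Every edge lies on some cycle, so there are no bridges.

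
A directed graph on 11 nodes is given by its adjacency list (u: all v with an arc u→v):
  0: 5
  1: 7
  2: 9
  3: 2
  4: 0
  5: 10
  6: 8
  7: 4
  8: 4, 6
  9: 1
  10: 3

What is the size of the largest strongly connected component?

9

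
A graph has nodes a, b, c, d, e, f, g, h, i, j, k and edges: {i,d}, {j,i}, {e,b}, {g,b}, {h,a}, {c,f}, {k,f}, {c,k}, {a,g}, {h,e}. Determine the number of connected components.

3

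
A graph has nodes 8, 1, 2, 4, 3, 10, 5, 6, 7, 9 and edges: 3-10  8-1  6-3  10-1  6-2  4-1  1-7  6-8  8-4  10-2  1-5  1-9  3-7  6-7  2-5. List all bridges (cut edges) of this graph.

1-9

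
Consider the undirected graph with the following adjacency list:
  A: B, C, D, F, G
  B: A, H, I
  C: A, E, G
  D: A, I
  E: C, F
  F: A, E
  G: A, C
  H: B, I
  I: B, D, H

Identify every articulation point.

A

Removing A increases the component count from 1 to 2, so A is a cut vertex.
By contrast removing D leaves 1 component; it is not a cut vertex. No other vertex is a cut vertex either.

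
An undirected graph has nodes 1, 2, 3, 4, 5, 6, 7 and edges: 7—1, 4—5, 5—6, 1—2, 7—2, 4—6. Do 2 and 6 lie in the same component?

The component containing 2 is {1, 2, 7}, and 6 is not in it.

No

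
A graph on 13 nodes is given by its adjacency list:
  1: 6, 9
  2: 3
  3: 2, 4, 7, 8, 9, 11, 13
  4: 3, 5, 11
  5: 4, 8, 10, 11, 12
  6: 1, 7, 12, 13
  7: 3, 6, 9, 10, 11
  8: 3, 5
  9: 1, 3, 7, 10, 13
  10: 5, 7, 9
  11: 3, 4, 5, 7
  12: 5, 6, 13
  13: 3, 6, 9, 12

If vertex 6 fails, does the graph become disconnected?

Deleting 6 leaves 1 component (was 1) (its neighbors 1, 7, 12, 13 remain connected to each other), so 6 is not a cut vertex.

No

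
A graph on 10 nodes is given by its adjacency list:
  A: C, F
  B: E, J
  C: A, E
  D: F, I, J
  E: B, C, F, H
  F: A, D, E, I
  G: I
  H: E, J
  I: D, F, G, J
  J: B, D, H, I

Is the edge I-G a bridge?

Removing I-G leaves no path between I and G: the component count goes from 1 to 2. So it is a bridge.

Yes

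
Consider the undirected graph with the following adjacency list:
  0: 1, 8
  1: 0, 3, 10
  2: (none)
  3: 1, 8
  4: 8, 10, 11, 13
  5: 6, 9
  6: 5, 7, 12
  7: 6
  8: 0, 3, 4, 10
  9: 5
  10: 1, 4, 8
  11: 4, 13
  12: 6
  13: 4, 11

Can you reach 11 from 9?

The component containing 9 is {5, 6, 7, 9, 12}, and 11 is not in it.

No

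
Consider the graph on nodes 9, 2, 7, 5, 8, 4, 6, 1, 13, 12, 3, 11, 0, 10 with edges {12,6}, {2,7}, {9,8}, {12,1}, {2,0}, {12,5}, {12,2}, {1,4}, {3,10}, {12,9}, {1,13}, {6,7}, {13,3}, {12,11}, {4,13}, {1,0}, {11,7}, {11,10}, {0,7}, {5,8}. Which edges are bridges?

The edges on the cycle 12-2-0-1-12 are not bridges since each lies on that cycle.
Every edge lies on some cycle, so there are no bridges.

none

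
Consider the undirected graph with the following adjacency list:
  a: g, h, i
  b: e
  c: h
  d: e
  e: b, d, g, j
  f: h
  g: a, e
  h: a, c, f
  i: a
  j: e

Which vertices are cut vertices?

a, e, g, h

Removing a increases the component count from 1 to 3, so a is a cut vertex.
Removing e increases the component count from 1 to 4, so e is a cut vertex.
Removing g increases the component count from 1 to 2, so g is a cut vertex.
Likewise h is a cut vertex.
By contrast removing j leaves 1 component; it is not a cut vertex. No other vertex is a cut vertex either.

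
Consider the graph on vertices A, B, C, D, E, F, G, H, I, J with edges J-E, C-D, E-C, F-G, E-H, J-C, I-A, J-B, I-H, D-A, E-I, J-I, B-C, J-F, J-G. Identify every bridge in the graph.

none

The edges on the cycle J-F-G-J are not bridges since each lies on that cycle.
Every edge lies on some cycle, so there are no bridges.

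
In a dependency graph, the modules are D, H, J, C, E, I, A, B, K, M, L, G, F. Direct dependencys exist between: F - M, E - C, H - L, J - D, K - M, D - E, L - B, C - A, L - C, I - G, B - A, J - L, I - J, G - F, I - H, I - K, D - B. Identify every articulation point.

I

Removing I increases the component count from 1 to 2, so I is a cut vertex.
By contrast removing J leaves 1 component; it is not a cut vertex. No other vertex is a cut vertex either.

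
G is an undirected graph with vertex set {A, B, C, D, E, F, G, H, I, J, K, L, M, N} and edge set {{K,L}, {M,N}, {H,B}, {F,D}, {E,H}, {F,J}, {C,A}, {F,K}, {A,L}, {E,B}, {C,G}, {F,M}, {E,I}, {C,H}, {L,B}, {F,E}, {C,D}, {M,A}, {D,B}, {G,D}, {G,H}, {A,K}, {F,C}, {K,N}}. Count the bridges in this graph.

The edges on the cycle F-C-G-D-F are not bridges since each lies on that cycle.
But removing E-I disconnects E from I; removing F-J disconnects F from J — these are bridges.
That makes 2 bridges.

2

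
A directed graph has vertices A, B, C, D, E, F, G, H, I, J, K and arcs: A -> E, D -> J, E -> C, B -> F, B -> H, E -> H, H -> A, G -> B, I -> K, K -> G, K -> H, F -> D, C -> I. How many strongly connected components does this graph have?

{A, B, C, E, G, H, I, K} are all mutually reachable — one SCC of size 8.
{D} is an SCC by itself.
{F} is an SCC by itself.
{J} is an SCC by itself.
That gives 4 strongly connected components.

4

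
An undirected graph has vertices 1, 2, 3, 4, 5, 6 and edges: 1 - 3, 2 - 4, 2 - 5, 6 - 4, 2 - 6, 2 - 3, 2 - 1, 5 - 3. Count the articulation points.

Removing 2 increases the component count from 1 to 2, so 2 is a cut vertex.
By contrast removing 4 leaves 1 component; it is not a cut vertex. No other vertex is a cut vertex either.

1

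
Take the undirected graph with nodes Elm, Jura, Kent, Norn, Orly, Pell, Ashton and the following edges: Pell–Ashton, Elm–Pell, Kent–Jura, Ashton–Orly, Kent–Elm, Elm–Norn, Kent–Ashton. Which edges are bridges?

Ashton-Orly, Elm-Norn, Jura-Kent

The edges on the cycle Kent-Elm-Pell-Ashton-Kent are not bridges since each lies on that cycle.
But removing Elm–Norn disconnects Elm from Norn; removing Ashton–Orly disconnects Ashton from Orly; removing Kent–Jura disconnects Kent from Jura — these are bridges.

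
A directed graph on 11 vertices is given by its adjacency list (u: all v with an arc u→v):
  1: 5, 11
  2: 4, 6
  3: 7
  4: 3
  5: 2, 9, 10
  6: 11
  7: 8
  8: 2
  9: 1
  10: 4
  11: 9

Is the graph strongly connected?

From 11 we can reach every vertex (1, 2, 3, 4, 5, 6, 7, 8, 9, 10, 11), and every vertex can reach 11 (1, 2, 3, 4, 5, 6, 7, 8, 9, 10, 11). So the whole graph is one strongly connected component.

Yes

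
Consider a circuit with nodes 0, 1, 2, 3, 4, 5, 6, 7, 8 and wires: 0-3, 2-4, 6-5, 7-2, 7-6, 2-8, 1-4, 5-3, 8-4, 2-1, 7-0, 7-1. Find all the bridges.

The edges on the cycle 7-6-5-3-0-7 are not bridges since each lies on that cycle.
Every edge lies on some cycle, so there are no bridges.

none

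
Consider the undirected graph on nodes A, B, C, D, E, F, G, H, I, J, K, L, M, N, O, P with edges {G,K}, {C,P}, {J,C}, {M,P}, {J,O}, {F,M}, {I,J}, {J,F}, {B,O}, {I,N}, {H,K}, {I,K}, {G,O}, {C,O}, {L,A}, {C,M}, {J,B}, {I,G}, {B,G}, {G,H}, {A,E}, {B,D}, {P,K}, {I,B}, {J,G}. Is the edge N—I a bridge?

Yes

Removing N—I leaves no path between N and I: the component count goes from 2 to 3. So it is a bridge.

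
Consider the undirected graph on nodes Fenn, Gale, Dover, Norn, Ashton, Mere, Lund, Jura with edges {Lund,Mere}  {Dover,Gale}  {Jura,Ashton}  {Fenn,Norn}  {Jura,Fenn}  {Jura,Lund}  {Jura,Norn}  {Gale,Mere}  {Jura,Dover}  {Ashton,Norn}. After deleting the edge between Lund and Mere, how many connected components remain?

1

Lund and Mere are still connected via Lund-Jura-Dover-Gale-Mere, so the component count stays at 1.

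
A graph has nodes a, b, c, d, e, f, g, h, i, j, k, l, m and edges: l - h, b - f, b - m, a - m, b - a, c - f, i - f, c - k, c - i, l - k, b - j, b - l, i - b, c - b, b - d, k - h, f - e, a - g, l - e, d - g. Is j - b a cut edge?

Removing j - b leaves no path between j and b: the component count goes from 1 to 2. So it is a bridge.

Yes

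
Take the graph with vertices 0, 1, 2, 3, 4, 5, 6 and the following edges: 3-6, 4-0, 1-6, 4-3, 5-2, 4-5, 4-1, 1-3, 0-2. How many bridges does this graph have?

The edges on the cycle 4-0-2-5-4 are not bridges since each lies on that cycle.
Every edge lies on some cycle, so there are no bridges.

0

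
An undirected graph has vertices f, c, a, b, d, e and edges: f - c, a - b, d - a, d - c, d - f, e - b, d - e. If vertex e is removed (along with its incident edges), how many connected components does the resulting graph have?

1

With e gone, the remaining components are: {a, b, c, d, f}.
That is 1 component.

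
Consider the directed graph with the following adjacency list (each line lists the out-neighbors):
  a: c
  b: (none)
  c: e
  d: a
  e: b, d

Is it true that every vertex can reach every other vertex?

No

There is no directed path from b to c, so the graph is not strongly connected.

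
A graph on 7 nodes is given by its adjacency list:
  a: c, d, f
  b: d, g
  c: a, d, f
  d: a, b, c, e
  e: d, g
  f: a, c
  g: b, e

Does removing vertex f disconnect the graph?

Deleting f leaves 1 component (was 1) (its neighbors a, c remain connected to each other), so f is not a cut vertex.

No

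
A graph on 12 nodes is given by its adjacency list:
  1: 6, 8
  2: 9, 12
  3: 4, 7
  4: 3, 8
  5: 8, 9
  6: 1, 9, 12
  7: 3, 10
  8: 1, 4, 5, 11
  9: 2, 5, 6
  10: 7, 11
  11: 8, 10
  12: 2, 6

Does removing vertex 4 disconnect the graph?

No

Deleting 4 leaves 1 component (was 1) (its neighbors 3, 8 remain connected to each other), so 4 is not a cut vertex.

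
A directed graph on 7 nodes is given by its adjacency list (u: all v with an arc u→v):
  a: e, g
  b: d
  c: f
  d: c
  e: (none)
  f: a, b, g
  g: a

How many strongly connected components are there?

{b, c, d, f} are all mutually reachable — one SCC of size 4.
{a, g} are all mutually reachable — one SCC of size 2.
{e} is an SCC by itself.
That gives 3 strongly connected components.

3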